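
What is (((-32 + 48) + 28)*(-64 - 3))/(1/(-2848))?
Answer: 8395904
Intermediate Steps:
(((-32 + 48) + 28)*(-64 - 3))/(1/(-2848)) = ((16 + 28)*(-67))/(-1/2848) = (44*(-67))*(-2848) = -2948*(-2848) = 8395904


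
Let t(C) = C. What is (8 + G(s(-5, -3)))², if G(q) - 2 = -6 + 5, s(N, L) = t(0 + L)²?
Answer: 81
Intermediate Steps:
s(N, L) = L² (s(N, L) = (0 + L)² = L²)
G(q) = 1 (G(q) = 2 + (-6 + 5) = 2 - 1 = 1)
(8 + G(s(-5, -3)))² = (8 + 1)² = 9² = 81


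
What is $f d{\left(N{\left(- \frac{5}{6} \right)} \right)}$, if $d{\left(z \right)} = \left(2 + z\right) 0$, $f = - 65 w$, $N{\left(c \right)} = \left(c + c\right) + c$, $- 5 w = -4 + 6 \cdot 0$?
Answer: $0$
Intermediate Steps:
$w = \frac{4}{5}$ ($w = - \frac{-4 + 6 \cdot 0}{5} = - \frac{-4 + 0}{5} = \left(- \frac{1}{5}\right) \left(-4\right) = \frac{4}{5} \approx 0.8$)
$N{\left(c \right)} = 3 c$ ($N{\left(c \right)} = 2 c + c = 3 c$)
$f = -52$ ($f = \left(-65\right) \frac{4}{5} = -52$)
$d{\left(z \right)} = 0$
$f d{\left(N{\left(- \frac{5}{6} \right)} \right)} = \left(-52\right) 0 = 0$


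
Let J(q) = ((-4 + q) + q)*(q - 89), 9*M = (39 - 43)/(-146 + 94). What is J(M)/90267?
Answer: 4851992/1235664963 ≈ 0.0039266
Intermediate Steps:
M = 1/117 (M = ((39 - 43)/(-146 + 94))/9 = (-4/(-52))/9 = (-4*(-1/52))/9 = (⅑)*(1/13) = 1/117 ≈ 0.0085470)
J(q) = (-89 + q)*(-4 + 2*q) (J(q) = (-4 + 2*q)*(-89 + q) = (-89 + q)*(-4 + 2*q))
J(M)/90267 = (356 - 182*1/117 + 2*(1/117)²)/90267 = (356 - 14/9 + 2*(1/13689))*(1/90267) = (356 - 14/9 + 2/13689)*(1/90267) = (4851992/13689)*(1/90267) = 4851992/1235664963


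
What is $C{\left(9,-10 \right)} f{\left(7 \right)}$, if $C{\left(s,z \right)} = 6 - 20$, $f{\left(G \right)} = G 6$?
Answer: $-588$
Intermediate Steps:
$f{\left(G \right)} = 6 G$
$C{\left(s,z \right)} = -14$ ($C{\left(s,z \right)} = 6 - 20 = -14$)
$C{\left(9,-10 \right)} f{\left(7 \right)} = - 14 \cdot 6 \cdot 7 = \left(-14\right) 42 = -588$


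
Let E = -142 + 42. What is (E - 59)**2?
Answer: 25281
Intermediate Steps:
E = -100
(E - 59)**2 = (-100 - 59)**2 = (-159)**2 = 25281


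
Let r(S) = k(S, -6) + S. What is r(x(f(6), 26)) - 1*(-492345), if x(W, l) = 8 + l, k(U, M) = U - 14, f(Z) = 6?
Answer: 492399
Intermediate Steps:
k(U, M) = -14 + U
r(S) = -14 + 2*S (r(S) = (-14 + S) + S = -14 + 2*S)
r(x(f(6), 26)) - 1*(-492345) = (-14 + 2*(8 + 26)) - 1*(-492345) = (-14 + 2*34) + 492345 = (-14 + 68) + 492345 = 54 + 492345 = 492399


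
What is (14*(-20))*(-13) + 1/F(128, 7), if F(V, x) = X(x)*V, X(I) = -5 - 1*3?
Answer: 3727359/1024 ≈ 3640.0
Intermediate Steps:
X(I) = -8 (X(I) = -5 - 3 = -8)
F(V, x) = -8*V
(14*(-20))*(-13) + 1/F(128, 7) = (14*(-20))*(-13) + 1/(-8*128) = -280*(-13) + 1/(-1024) = 3640 - 1/1024 = 3727359/1024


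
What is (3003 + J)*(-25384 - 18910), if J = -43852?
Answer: 1809365606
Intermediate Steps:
(3003 + J)*(-25384 - 18910) = (3003 - 43852)*(-25384 - 18910) = -40849*(-44294) = 1809365606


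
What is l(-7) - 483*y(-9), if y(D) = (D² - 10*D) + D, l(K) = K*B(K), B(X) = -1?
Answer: -78239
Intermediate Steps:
l(K) = -K (l(K) = K*(-1) = -K)
y(D) = D² - 9*D
l(-7) - 483*y(-9) = -1*(-7) - (-4347)*(-9 - 9) = 7 - (-4347)*(-18) = 7 - 483*162 = 7 - 78246 = -78239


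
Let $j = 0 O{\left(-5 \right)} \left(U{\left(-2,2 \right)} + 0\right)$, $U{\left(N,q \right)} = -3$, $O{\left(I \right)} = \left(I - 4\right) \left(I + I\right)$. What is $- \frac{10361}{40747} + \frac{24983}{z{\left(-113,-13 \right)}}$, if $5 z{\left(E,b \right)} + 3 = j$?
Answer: $- \frac{5089942588}{122241} \approx -41639.0$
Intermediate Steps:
$O{\left(I \right)} = 2 I \left(-4 + I\right)$ ($O{\left(I \right)} = \left(-4 + I\right) 2 I = 2 I \left(-4 + I\right)$)
$j = 0$ ($j = 0 \cdot 2 \left(-5\right) \left(-4 - 5\right) \left(-3 + 0\right) = 0 \cdot 2 \left(-5\right) \left(-9\right) \left(-3\right) = 0 \cdot 90 \left(-3\right) = 0 \left(-3\right) = 0$)
$z{\left(E,b \right)} = - \frac{3}{5}$ ($z{\left(E,b \right)} = - \frac{3}{5} + \frac{1}{5} \cdot 0 = - \frac{3}{5} + 0 = - \frac{3}{5}$)
$- \frac{10361}{40747} + \frac{24983}{z{\left(-113,-13 \right)}} = - \frac{10361}{40747} + \frac{24983}{- \frac{3}{5}} = \left(-10361\right) \frac{1}{40747} + 24983 \left(- \frac{5}{3}\right) = - \frac{10361}{40747} - \frac{124915}{3} = - \frac{5089942588}{122241}$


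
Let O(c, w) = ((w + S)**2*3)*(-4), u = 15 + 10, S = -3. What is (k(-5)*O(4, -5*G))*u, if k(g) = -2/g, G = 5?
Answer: -94080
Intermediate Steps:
u = 25
O(c, w) = -12*(-3 + w)**2 (O(c, w) = ((w - 3)**2*3)*(-4) = ((-3 + w)**2*3)*(-4) = (3*(-3 + w)**2)*(-4) = -12*(-3 + w)**2)
(k(-5)*O(4, -5*G))*u = ((-2/(-5))*(-12*(-3 - 5*5)**2))*25 = ((-2*(-1/5))*(-12*(-3 - 25)**2))*25 = (2*(-12*(-28)**2)/5)*25 = (2*(-12*784)/5)*25 = ((2/5)*(-9408))*25 = -18816/5*25 = -94080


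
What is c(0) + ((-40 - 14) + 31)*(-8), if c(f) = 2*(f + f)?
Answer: 184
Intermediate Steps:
c(f) = 4*f (c(f) = 2*(2*f) = 4*f)
c(0) + ((-40 - 14) + 31)*(-8) = 4*0 + ((-40 - 14) + 31)*(-8) = 0 + (-54 + 31)*(-8) = 0 - 23*(-8) = 0 + 184 = 184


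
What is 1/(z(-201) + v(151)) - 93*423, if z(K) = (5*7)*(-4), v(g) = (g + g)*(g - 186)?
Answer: -421320691/10710 ≈ -39339.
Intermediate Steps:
v(g) = 2*g*(-186 + g) (v(g) = (2*g)*(-186 + g) = 2*g*(-186 + g))
z(K) = -140 (z(K) = 35*(-4) = -140)
1/(z(-201) + v(151)) - 93*423 = 1/(-140 + 2*151*(-186 + 151)) - 93*423 = 1/(-140 + 2*151*(-35)) - 39339 = 1/(-140 - 10570) - 39339 = 1/(-10710) - 39339 = -1/10710 - 39339 = -421320691/10710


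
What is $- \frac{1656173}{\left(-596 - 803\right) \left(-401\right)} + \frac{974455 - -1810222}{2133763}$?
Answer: $- \frac{1971679656676}{1197038909237} \approx -1.6471$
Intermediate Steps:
$- \frac{1656173}{\left(-596 - 803\right) \left(-401\right)} + \frac{974455 - -1810222}{2133763} = - \frac{1656173}{\left(-1399\right) \left(-401\right)} + \left(974455 + 1810222\right) \frac{1}{2133763} = - \frac{1656173}{560999} + 2784677 \cdot \frac{1}{2133763} = \left(-1656173\right) \frac{1}{560999} + \frac{2784677}{2133763} = - \frac{1656173}{560999} + \frac{2784677}{2133763} = - \frac{1971679656676}{1197038909237}$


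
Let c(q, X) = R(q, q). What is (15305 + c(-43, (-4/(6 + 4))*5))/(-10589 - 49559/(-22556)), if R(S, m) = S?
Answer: -344249672/238795925 ≈ -1.4416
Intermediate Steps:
c(q, X) = q
(15305 + c(-43, (-4/(6 + 4))*5))/(-10589 - 49559/(-22556)) = (15305 - 43)/(-10589 - 49559/(-22556)) = 15262/(-10589 - 49559*(-1/22556)) = 15262/(-10589 + 49559/22556) = 15262/(-238795925/22556) = 15262*(-22556/238795925) = -344249672/238795925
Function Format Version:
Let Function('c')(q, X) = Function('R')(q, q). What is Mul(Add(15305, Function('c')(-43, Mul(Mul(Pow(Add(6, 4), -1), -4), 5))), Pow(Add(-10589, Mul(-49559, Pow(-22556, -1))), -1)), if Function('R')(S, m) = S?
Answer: Rational(-344249672, 238795925) ≈ -1.4416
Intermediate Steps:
Function('c')(q, X) = q
Mul(Add(15305, Function('c')(-43, Mul(Mul(Pow(Add(6, 4), -1), -4), 5))), Pow(Add(-10589, Mul(-49559, Pow(-22556, -1))), -1)) = Mul(Add(15305, -43), Pow(Add(-10589, Mul(-49559, Pow(-22556, -1))), -1)) = Mul(15262, Pow(Add(-10589, Mul(-49559, Rational(-1, 22556))), -1)) = Mul(15262, Pow(Add(-10589, Rational(49559, 22556)), -1)) = Mul(15262, Pow(Rational(-238795925, 22556), -1)) = Mul(15262, Rational(-22556, 238795925)) = Rational(-344249672, 238795925)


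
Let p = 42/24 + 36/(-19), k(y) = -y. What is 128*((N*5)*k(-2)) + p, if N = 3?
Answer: 291829/76 ≈ 3839.9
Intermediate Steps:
p = -11/76 (p = 42*(1/24) + 36*(-1/19) = 7/4 - 36/19 = -11/76 ≈ -0.14474)
128*((N*5)*k(-2)) + p = 128*((3*5)*(-1*(-2))) - 11/76 = 128*(15*2) - 11/76 = 128*30 - 11/76 = 3840 - 11/76 = 291829/76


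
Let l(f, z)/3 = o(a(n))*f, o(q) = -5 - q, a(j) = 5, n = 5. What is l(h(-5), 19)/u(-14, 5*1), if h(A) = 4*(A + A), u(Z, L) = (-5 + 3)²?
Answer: 300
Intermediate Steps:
u(Z, L) = 4 (u(Z, L) = (-2)² = 4)
h(A) = 8*A (h(A) = 4*(2*A) = 8*A)
l(f, z) = -30*f (l(f, z) = 3*((-5 - 1*5)*f) = 3*((-5 - 5)*f) = 3*(-10*f) = -30*f)
l(h(-5), 19)/u(-14, 5*1) = -240*(-5)/4 = -30*(-40)*(¼) = 1200*(¼) = 300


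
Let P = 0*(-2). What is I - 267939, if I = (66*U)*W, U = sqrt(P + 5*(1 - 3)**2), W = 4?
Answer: -267939 + 528*sqrt(5) ≈ -2.6676e+5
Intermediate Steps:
P = 0
U = 2*sqrt(5) (U = sqrt(0 + 5*(1 - 3)**2) = sqrt(0 + 5*(-2)**2) = sqrt(0 + 5*4) = sqrt(0 + 20) = sqrt(20) = 2*sqrt(5) ≈ 4.4721)
I = 528*sqrt(5) (I = (66*(2*sqrt(5)))*4 = (132*sqrt(5))*4 = 528*sqrt(5) ≈ 1180.6)
I - 267939 = 528*sqrt(5) - 267939 = -267939 + 528*sqrt(5)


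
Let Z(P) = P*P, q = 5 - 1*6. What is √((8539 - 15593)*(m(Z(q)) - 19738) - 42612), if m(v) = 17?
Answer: √139069322 ≈ 11793.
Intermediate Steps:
q = -1 (q = 5 - 6 = -1)
Z(P) = P²
√((8539 - 15593)*(m(Z(q)) - 19738) - 42612) = √((8539 - 15593)*(17 - 19738) - 42612) = √(-7054*(-19721) - 42612) = √(139111934 - 42612) = √139069322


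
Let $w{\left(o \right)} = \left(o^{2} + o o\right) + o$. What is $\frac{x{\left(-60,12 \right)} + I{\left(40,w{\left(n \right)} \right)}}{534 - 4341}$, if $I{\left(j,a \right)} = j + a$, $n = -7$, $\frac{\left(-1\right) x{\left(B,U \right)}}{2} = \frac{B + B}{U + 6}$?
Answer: $- \frac{433}{11421} \approx -0.037913$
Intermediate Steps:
$x{\left(B,U \right)} = - \frac{4 B}{6 + U}$ ($x{\left(B,U \right)} = - 2 \frac{B + B}{U + 6} = - 2 \frac{2 B}{6 + U} = - \frac{4 B}{6 + U}$)
$w{\left(o \right)} = o + 2 o^{2}$ ($w{\left(o \right)} = \left(o^{2} + o^{2}\right) + o = 2 o^{2} + o = o + 2 o^{2}$)
$I{\left(j,a \right)} = a + j$
$\frac{x{\left(-60,12 \right)} + I{\left(40,w{\left(n \right)} \right)}}{534 - 4341} = \frac{\left(-4\right) \left(-60\right) \frac{1}{6 + 12} - \left(-40 + 7 \left(1 + 2 \left(-7\right)\right)\right)}{534 - 4341} = \frac{\left(-4\right) \left(-60\right) \frac{1}{18} - \left(-40 + 7 \left(1 - 14\right)\right)}{-3807} = \left(\left(-4\right) \left(-60\right) \frac{1}{18} + \left(\left(-7\right) \left(-13\right) + 40\right)\right) \left(- \frac{1}{3807}\right) = \left(\frac{40}{3} + \left(91 + 40\right)\right) \left(- \frac{1}{3807}\right) = \left(\frac{40}{3} + 131\right) \left(- \frac{1}{3807}\right) = \frac{433}{3} \left(- \frac{1}{3807}\right) = - \frac{433}{11421}$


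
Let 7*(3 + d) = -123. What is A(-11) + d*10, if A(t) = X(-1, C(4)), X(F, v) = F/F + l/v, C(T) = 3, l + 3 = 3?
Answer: -1433/7 ≈ -204.71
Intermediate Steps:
l = 0 (l = -3 + 3 = 0)
d = -144/7 (d = -3 + (⅐)*(-123) = -3 - 123/7 = -144/7 ≈ -20.571)
X(F, v) = 1 (X(F, v) = F/F + 0/v = 1 + 0 = 1)
A(t) = 1
A(-11) + d*10 = 1 - 144/7*10 = 1 - 1440/7 = -1433/7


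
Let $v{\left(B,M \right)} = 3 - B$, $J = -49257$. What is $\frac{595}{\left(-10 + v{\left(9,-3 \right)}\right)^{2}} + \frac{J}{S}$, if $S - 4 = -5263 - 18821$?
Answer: $\frac{1683587}{385280} \approx 4.3698$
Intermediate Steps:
$S = -24080$ ($S = 4 - 24084 = -24080$)
$\frac{595}{\left(-10 + v{\left(9,-3 \right)}\right)^{2}} + \frac{J}{S} = \frac{595}{\left(-10 + \left(3 - 9\right)\right)^{2}} - \frac{49257}{-24080} = \frac{595}{\left(-10 + \left(3 - 9\right)\right)^{2}} - - \frac{49257}{24080} = \frac{595}{\left(-10 - 6\right)^{2}} + \frac{49257}{24080} = \frac{595}{\left(-16\right)^{2}} + \frac{49257}{24080} = \frac{595}{256} + \frac{49257}{24080} = \frac{1683587}{385280}$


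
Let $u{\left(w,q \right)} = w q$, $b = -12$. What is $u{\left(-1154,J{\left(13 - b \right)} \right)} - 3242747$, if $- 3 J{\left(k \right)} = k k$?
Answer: $- \frac{9006991}{3} \approx -3.0023 \cdot 10^{6}$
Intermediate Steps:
$J{\left(k \right)} = - \frac{k^{2}}{3}$ ($J{\left(k \right)} = - \frac{k k}{3} = - \frac{k^{2}}{3}$)
$u{\left(w,q \right)} = q w$
$u{\left(-1154,J{\left(13 - b \right)} \right)} - 3242747 = - \frac{\left(13 - -12\right)^{2}}{3} \left(-1154\right) - 3242747 = - \frac{\left(13 + 12\right)^{2}}{3} \left(-1154\right) - 3242747 = - \frac{25^{2}}{3} \left(-1154\right) - 3242747 = \left(- \frac{1}{3}\right) 625 \left(-1154\right) - 3242747 = \left(- \frac{625}{3}\right) \left(-1154\right) - 3242747 = \frac{721250}{3} - 3242747 = - \frac{9006991}{3}$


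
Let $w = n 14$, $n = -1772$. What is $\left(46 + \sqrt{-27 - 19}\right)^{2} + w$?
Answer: $-22738 + 92 i \sqrt{46} \approx -22738.0 + 623.97 i$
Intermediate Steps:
$w = -24808$ ($w = \left(-1772\right) 14 = -24808$)
$\left(46 + \sqrt{-27 - 19}\right)^{2} + w = \left(46 + \sqrt{-27 - 19}\right)^{2} - 24808 = \left(46 + \sqrt{-46}\right)^{2} - 24808 = \left(46 + i \sqrt{46}\right)^{2} - 24808 = -24808 + \left(46 + i \sqrt{46}\right)^{2}$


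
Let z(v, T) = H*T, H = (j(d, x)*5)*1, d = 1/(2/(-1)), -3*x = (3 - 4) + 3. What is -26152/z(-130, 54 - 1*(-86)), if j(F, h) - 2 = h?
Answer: -1401/50 ≈ -28.020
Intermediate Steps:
x = -2/3 (x = -((3 - 4) + 3)/3 = -(-1 + 3)/3 = -1/3*2 = -2/3 ≈ -0.66667)
d = -1/2 (d = 1/(2*(-1)) = 1/(-2) = -1/2 ≈ -0.50000)
j(F, h) = 2 + h
H = 20/3 (H = ((2 - 2/3)*5)*1 = ((4/3)*5)*1 = (20/3)*1 = 20/3 ≈ 6.6667)
z(v, T) = 20*T/3
-26152/z(-130, 54 - 1*(-86)) = -26152*3/(20*(54 - 1*(-86))) = -26152*3/(20*(54 + 86)) = -26152/((20/3)*140) = -26152/2800/3 = -26152*3/2800 = -1401/50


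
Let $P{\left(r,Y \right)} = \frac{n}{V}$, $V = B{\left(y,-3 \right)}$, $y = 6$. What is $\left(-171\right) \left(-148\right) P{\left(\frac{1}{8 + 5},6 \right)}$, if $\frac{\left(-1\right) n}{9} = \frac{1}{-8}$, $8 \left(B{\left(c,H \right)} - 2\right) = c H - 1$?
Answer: $-75924$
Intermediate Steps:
$B{\left(c,H \right)} = \frac{15}{8} + \frac{H c}{8}$ ($B{\left(c,H \right)} = 2 + \frac{c H - 1}{8} = 2 + \frac{H c - 1}{8} = 2 + \frac{-1 + H c}{8} = 2 + \left(- \frac{1}{8} + \frac{H c}{8}\right) = \frac{15}{8} + \frac{H c}{8}$)
$V = - \frac{3}{8}$ ($V = \frac{15}{8} + \frac{1}{8} \left(-3\right) 6 = \frac{15}{8} - \frac{9}{4} = - \frac{3}{8} \approx -0.375$)
$n = \frac{9}{8}$ ($n = - \frac{9}{-8} = \left(-9\right) \left(- \frac{1}{8}\right) = \frac{9}{8} \approx 1.125$)
$P{\left(r,Y \right)} = -3$ ($P{\left(r,Y \right)} = \frac{9}{8 \left(- \frac{3}{8}\right)} = \frac{9}{8} \left(- \frac{8}{3}\right) = -3$)
$\left(-171\right) \left(-148\right) P{\left(\frac{1}{8 + 5},6 \right)} = \left(-171\right) \left(-148\right) \left(-3\right) = 25308 \left(-3\right) = -75924$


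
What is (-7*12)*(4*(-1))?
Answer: 336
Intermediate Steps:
(-7*12)*(4*(-1)) = -84*(-4) = 336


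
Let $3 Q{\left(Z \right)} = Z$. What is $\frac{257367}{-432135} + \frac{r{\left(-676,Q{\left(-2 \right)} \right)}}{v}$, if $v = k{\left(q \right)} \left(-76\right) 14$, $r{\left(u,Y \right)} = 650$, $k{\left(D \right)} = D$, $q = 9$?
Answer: $- \frac{4621943}{6966540} \approx -0.66345$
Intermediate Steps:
$Q{\left(Z \right)} = \frac{Z}{3}$
$v = -9576$ ($v = 9 \left(-76\right) 14 = \left(-684\right) 14 = -9576$)
$\frac{257367}{-432135} + \frac{r{\left(-676,Q{\left(-2 \right)} \right)}}{v} = \frac{257367}{-432135} + \frac{650}{-9576} = 257367 \left(- \frac{1}{432135}\right) + 650 \left(- \frac{1}{9576}\right) = - \frac{7799}{13095} - \frac{325}{4788} = - \frac{4621943}{6966540}$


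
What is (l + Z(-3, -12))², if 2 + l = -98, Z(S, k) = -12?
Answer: 12544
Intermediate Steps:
l = -100 (l = -2 - 98 = -100)
(l + Z(-3, -12))² = (-100 - 12)² = (-112)² = 12544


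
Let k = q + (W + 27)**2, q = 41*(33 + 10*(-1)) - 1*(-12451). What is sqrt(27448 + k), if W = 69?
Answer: 9*sqrt(618) ≈ 223.74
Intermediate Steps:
q = 13394 (q = 41*(33 - 10) + 12451 = 41*23 + 12451 = 943 + 12451 = 13394)
k = 22610 (k = 13394 + (69 + 27)**2 = 13394 + 96**2 = 13394 + 9216 = 22610)
sqrt(27448 + k) = sqrt(27448 + 22610) = sqrt(50058) = 9*sqrt(618)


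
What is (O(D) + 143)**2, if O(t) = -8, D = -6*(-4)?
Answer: 18225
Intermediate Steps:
D = 24
(O(D) + 143)**2 = (-8 + 143)**2 = 135**2 = 18225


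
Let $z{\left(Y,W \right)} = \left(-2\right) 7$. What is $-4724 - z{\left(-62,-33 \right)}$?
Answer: $-4710$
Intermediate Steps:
$z{\left(Y,W \right)} = -14$
$-4724 - z{\left(-62,-33 \right)} = -4724 - -14 = -4724 + 14 = -4710$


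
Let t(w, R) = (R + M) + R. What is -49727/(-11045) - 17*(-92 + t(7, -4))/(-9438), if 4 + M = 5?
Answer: 13658627/3158870 ≈ 4.3239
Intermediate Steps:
M = 1 (M = -4 + 5 = 1)
t(w, R) = 1 + 2*R (t(w, R) = (R + 1) + R = (1 + R) + R = 1 + 2*R)
-49727/(-11045) - 17*(-92 + t(7, -4))/(-9438) = -49727/(-11045) - 17*(-92 + (1 + 2*(-4)))/(-9438) = -49727*(-1/11045) - 17*(-92 + (1 - 8))*(-1/9438) = 49727/11045 - 17*(-92 - 7)*(-1/9438) = 49727/11045 - 17*(-99)*(-1/9438) = 49727/11045 + 1683*(-1/9438) = 49727/11045 - 51/286 = 13658627/3158870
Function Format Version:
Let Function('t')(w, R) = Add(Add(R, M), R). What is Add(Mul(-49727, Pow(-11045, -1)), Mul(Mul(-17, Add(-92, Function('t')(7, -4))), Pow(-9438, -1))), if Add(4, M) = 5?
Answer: Rational(13658627, 3158870) ≈ 4.3239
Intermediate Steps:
M = 1 (M = Add(-4, 5) = 1)
Function('t')(w, R) = Add(1, Mul(2, R)) (Function('t')(w, R) = Add(Add(R, 1), R) = Add(Add(1, R), R) = Add(1, Mul(2, R)))
Add(Mul(-49727, Pow(-11045, -1)), Mul(Mul(-17, Add(-92, Function('t')(7, -4))), Pow(-9438, -1))) = Add(Mul(-49727, Pow(-11045, -1)), Mul(Mul(-17, Add(-92, Add(1, Mul(2, -4)))), Pow(-9438, -1))) = Add(Mul(-49727, Rational(-1, 11045)), Mul(Mul(-17, Add(-92, Add(1, -8))), Rational(-1, 9438))) = Add(Rational(49727, 11045), Mul(Mul(-17, Add(-92, -7)), Rational(-1, 9438))) = Add(Rational(49727, 11045), Mul(Mul(-17, -99), Rational(-1, 9438))) = Add(Rational(49727, 11045), Mul(1683, Rational(-1, 9438))) = Add(Rational(49727, 11045), Rational(-51, 286)) = Rational(13658627, 3158870)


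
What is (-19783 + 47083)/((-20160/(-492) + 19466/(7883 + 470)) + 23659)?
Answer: 3116504300/2705799951 ≈ 1.1518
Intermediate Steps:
(-19783 + 47083)/((-20160/(-492) + 19466/(7883 + 470)) + 23659) = 27300/((-20160*(-1/492) + 19466/8353) + 23659) = 27300/((1680/41 + 19466*(1/8353)) + 23659) = 27300/((1680/41 + 19466/8353) + 23659) = 27300/(14831146/342473 + 23659) = 27300/(8117399853/342473) = 27300*(342473/8117399853) = 3116504300/2705799951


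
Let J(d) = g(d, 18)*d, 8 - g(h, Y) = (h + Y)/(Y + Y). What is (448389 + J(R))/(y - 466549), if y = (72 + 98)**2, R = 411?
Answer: -1787117/1750596 ≈ -1.0209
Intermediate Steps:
g(h, Y) = 8 - (Y + h)/(2*Y) (g(h, Y) = 8 - (h + Y)/(Y + Y) = 8 - (Y + h)/(2*Y))
y = 28900 (y = 170**2 = 28900)
J(d) = d*(15/2 - d/36) (J(d) = ((1/2)*(-d + 15*18)/18)*d = ((1/2)*(1/18)*(-d + 270))*d = ((1/2)*(1/18)*(270 - d))*d = (15/2 - d/36)*d = d*(15/2 - d/36))
(448389 + J(R))/(y - 466549) = (448389 + (1/36)*411*(270 - 1*411))/(28900 - 466549) = (448389 + (1/36)*411*(270 - 411))/(-437649) = (448389 + (1/36)*411*(-141))*(-1/437649) = (448389 - 6439/4)*(-1/437649) = (1787117/4)*(-1/437649) = -1787117/1750596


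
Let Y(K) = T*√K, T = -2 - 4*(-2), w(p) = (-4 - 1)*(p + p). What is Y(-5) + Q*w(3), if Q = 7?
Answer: -210 + 6*I*√5 ≈ -210.0 + 13.416*I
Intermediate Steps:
w(p) = -10*p
T = 6 (T = -2 + 8 = 6)
Y(K) = 6*√K
Y(-5) + Q*w(3) = 6*√(-5) + 7*(-10*3) = 6*(I*√5) + 7*(-30) = 6*I*√5 - 210 = -210 + 6*I*√5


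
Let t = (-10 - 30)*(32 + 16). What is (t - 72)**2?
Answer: 3968064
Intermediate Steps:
t = -1920 (t = -40*48 = -1920)
(t - 72)**2 = (-1920 - 72)**2 = (-1992)**2 = 3968064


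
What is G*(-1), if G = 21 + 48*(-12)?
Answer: 555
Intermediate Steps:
G = -555 (G = 21 - 576 = -555)
G*(-1) = -555*(-1) = 555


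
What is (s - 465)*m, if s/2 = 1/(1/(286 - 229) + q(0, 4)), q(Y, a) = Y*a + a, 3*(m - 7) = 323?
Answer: -12197208/229 ≈ -53263.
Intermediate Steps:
m = 344/3 (m = 7 + (1/3)*323 = 7 + 323/3 = 344/3 ≈ 114.67)
q(Y, a) = a + Y*a
s = 114/229 (s = 2/(1/(286 - 229) + 4*(1 + 0)) = 2/(1/57 + 4*1) = 2/(1/57 + 4) = 2/(229/57) = 2*(57/229) = 114/229 ≈ 0.49782)
(s - 465)*m = (114/229 - 465)*(344/3) = -106371/229*344/3 = -12197208/229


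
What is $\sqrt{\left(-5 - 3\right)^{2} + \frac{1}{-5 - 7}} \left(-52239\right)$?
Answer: $- \frac{17413 \sqrt{2301}}{2} \approx -4.1764 \cdot 10^{5}$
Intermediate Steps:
$\sqrt{\left(-5 - 3\right)^{2} + \frac{1}{-5 - 7}} \left(-52239\right) = \sqrt{\left(-8\right)^{2} + \frac{1}{-12}} \left(-52239\right) = \sqrt{64 - \frac{1}{12}} \left(-52239\right) = \sqrt{\frac{767}{12}} \left(-52239\right) = \frac{\sqrt{2301}}{6} \left(-52239\right) = - \frac{17413 \sqrt{2301}}{2}$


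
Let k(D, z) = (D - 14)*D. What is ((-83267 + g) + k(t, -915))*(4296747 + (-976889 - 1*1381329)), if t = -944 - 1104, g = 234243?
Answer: 8479032796608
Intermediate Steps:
t = -2048
k(D, z) = D*(-14 + D) (k(D, z) = (-14 + D)*D = D*(-14 + D))
((-83267 + g) + k(t, -915))*(4296747 + (-976889 - 1*1381329)) = ((-83267 + 234243) - 2048*(-14 - 2048))*(4296747 + (-976889 - 1*1381329)) = (150976 - 2048*(-2062))*(4296747 + (-976889 - 1381329)) = (150976 + 4222976)*(4296747 - 2358218) = 4373952*1938529 = 8479032796608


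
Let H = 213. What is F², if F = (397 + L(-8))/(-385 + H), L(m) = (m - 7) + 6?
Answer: 9409/1849 ≈ 5.0887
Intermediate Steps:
L(m) = -1 + m (L(m) = (-7 + m) + 6 = -1 + m)
F = -97/43 (F = (397 + (-1 - 8))/(-385 + 213) = (397 - 9)/(-172) = 388*(-1/172) = -97/43 ≈ -2.2558)
F² = (-97/43)² = 9409/1849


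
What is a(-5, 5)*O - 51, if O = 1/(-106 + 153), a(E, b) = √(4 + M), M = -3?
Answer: -2396/47 ≈ -50.979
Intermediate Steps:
a(E, b) = 1 (a(E, b) = √(4 - 3) = √1 = 1)
O = 1/47 ≈ 0.021277
a(-5, 5)*O - 51 = 1*(1/47) - 51 = 1/47 - 51 = -2396/47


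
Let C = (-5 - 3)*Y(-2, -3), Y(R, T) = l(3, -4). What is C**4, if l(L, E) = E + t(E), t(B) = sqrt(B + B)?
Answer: 65536*(2 - I*sqrt(2))**4 ≈ -1.835e+6 - 1.4829e+6*I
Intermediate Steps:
t(B) = sqrt(2)*sqrt(B) (t(B) = sqrt(2*B) = sqrt(2)*sqrt(B))
l(L, E) = E + sqrt(2)*sqrt(E)
Y(R, T) = -4 + 2*I*sqrt(2) (Y(R, T) = -4 + sqrt(2)*sqrt(-4) = -4 + sqrt(2)*(2*I) = -4 + 2*I*sqrt(2))
C = 32 - 16*I*sqrt(2) (C = (-5 - 3)*(-4 + 2*I*sqrt(2)) = -8*(-4 + 2*I*sqrt(2)) = 32 - 16*I*sqrt(2) ≈ 32.0 - 22.627*I)
C**4 = (32 - 16*I*sqrt(2))**4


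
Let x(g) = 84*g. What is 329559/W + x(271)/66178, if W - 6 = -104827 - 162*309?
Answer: -1305992139/732113033 ≈ -1.7839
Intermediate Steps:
W = -154879 (W = 6 + (-104827 - 162*309) = 6 + (-104827 - 1*50058) = 6 + (-104827 - 50058) = 6 - 154885 = -154879)
329559/W + x(271)/66178 = 329559/(-154879) + (84*271)/66178 = 329559*(-1/154879) + 22764*(1/66178) = -329559/154879 + 1626/4727 = -1305992139/732113033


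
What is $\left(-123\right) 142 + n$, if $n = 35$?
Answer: $-17431$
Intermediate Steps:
$\left(-123\right) 142 + n = \left(-123\right) 142 + 35 = -17466 + 35 = -17431$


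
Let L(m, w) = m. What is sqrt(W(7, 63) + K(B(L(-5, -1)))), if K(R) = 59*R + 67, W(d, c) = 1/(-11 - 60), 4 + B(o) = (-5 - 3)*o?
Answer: 2*sqrt(2761190)/71 ≈ 46.808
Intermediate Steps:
B(o) = -4 - 8*o (B(o) = -4 + (-5 - 3)*o = -4 - 8*o)
W(d, c) = -1/71 (W(d, c) = 1/(-71) = -1/71)
K(R) = 67 + 59*R
sqrt(W(7, 63) + K(B(L(-5, -1)))) = sqrt(-1/71 + (67 + 59*(-4 - 8*(-5)))) = sqrt(-1/71 + (67 + 59*(-4 + 40))) = sqrt(-1/71 + (67 + 59*36)) = sqrt(-1/71 + (67 + 2124)) = sqrt(-1/71 + 2191) = sqrt(155560/71) = 2*sqrt(2761190)/71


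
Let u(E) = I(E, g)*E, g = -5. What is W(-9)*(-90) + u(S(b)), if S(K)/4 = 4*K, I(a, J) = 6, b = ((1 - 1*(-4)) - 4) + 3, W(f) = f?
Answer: 1194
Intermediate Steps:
b = 4 (b = ((1 + 4) - 4) + 3 = (5 - 4) + 3 = 1 + 3 = 4)
S(K) = 16*K (S(K) = 4*(4*K) = 16*K)
u(E) = 6*E
W(-9)*(-90) + u(S(b)) = -9*(-90) + 6*(16*4) = 810 + 6*64 = 810 + 384 = 1194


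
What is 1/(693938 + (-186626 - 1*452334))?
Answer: 1/54978 ≈ 1.8189e-5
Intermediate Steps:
1/(693938 + (-186626 - 1*452334)) = 1/(693938 + (-186626 - 452334)) = 1/(693938 - 638960) = 1/54978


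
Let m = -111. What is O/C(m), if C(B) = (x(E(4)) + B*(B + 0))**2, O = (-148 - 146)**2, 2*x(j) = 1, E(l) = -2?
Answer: 345744/607277449 ≈ 0.00056933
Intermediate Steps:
x(j) = 1/2 (x(j) = (1/2)*1 = 1/2)
O = 86436 (O = (-294)**2 = 86436)
C(B) = (1/2 + B**2)**2 (C(B) = (1/2 + B*(B + 0))**2 = (1/2 + B*B)**2 = (1/2 + B**2)**2)
O/C(m) = 86436/(((1 + 2*(-111)**2)**2/4)) = 86436/(((1 + 2*12321)**2/4)) = 86436/(((1 + 24642)**2/4)) = 86436/(((1/4)*24643**2)) = 86436/(((1/4)*607277449)) = 86436/(607277449/4) = 86436*(4/607277449) = 345744/607277449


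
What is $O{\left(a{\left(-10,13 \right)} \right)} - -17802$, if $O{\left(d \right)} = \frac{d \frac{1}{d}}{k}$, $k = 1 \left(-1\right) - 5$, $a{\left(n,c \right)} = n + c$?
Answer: $\frac{106811}{6} \approx 17802.0$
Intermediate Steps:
$a{\left(n,c \right)} = c + n$
$k = -6$ ($k = -1 - 5 = -6$)
$O{\left(d \right)} = - \frac{1}{6}$ ($O{\left(d \right)} = \frac{d \frac{1}{d}}{-6} = 1 \left(- \frac{1}{6}\right) = - \frac{1}{6}$)
$O{\left(a{\left(-10,13 \right)} \right)} - -17802 = - \frac{1}{6} - -17802 = - \frac{1}{6} + 17802 = \frac{106811}{6}$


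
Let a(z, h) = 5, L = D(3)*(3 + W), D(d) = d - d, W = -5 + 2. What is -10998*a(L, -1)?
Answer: -54990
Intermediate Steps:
W = -3
D(d) = 0
L = 0 (L = 0*(3 - 3) = 0*0 = 0)
-10998*a(L, -1) = -10998*5 = -54990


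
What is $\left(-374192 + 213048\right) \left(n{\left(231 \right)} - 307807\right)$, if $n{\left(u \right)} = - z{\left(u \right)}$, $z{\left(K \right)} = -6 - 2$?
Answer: $49599962056$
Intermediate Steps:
$z{\left(K \right)} = -8$
$n{\left(u \right)} = 8$ ($n{\left(u \right)} = \left(-1\right) \left(-8\right) = 8$)
$\left(-374192 + 213048\right) \left(n{\left(231 \right)} - 307807\right) = \left(-374192 + 213048\right) \left(8 - 307807\right) = \left(-161144\right) \left(-307799\right) = 49599962056$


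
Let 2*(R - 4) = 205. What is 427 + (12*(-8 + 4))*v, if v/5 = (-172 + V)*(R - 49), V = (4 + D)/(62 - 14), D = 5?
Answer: 4742879/2 ≈ 2.3714e+6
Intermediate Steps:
R = 213/2 (R = 4 + (½)*205 = 4 + 205/2 = 213/2 ≈ 106.50)
V = 3/16 (V = (4 + 5)/(62 - 14) = 9/48 = 9*(1/48) = 3/16 ≈ 0.18750)
v = -1580675/32 (v = 5*((-172 + 3/16)*(213/2 - 49)) = 5*(-2749/16*115/2) = 5*(-316135/32) = -1580675/32 ≈ -49396.)
427 + (12*(-8 + 4))*v = 427 + (12*(-8 + 4))*(-1580675/32) = 427 + (12*(-4))*(-1580675/32) = 427 - 48*(-1580675/32) = 427 + 4742025/2 = 4742879/2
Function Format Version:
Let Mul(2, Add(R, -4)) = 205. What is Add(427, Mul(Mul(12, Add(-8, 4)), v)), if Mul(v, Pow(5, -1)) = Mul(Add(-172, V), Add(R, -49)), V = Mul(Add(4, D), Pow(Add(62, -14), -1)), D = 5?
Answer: Rational(4742879, 2) ≈ 2.3714e+6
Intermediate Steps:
R = Rational(213, 2) (R = Add(4, Mul(Rational(1, 2), 205)) = Add(4, Rational(205, 2)) = Rational(213, 2) ≈ 106.50)
V = Rational(3, 16) (V = Mul(Add(4, 5), Pow(Add(62, -14), -1)) = Mul(9, Pow(48, -1)) = Mul(9, Rational(1, 48)) = Rational(3, 16) ≈ 0.18750)
v = Rational(-1580675, 32) (v = Mul(5, Mul(Add(-172, Rational(3, 16)), Add(Rational(213, 2), -49))) = Mul(5, Mul(Rational(-2749, 16), Rational(115, 2))) = Mul(5, Rational(-316135, 32)) = Rational(-1580675, 32) ≈ -49396.)
Add(427, Mul(Mul(12, Add(-8, 4)), v)) = Add(427, Mul(Mul(12, Add(-8, 4)), Rational(-1580675, 32))) = Add(427, Mul(Mul(12, -4), Rational(-1580675, 32))) = Add(427, Mul(-48, Rational(-1580675, 32))) = Add(427, Rational(4742025, 2)) = Rational(4742879, 2)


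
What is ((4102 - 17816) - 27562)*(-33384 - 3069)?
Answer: 1504634028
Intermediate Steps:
((4102 - 17816) - 27562)*(-33384 - 3069) = (-13714 - 27562)*(-36453) = -41276*(-36453) = 1504634028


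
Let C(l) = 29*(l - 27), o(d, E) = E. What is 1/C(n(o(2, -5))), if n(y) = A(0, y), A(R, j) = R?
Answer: -1/783 ≈ -0.0012771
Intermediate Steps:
n(y) = 0
C(l) = -783 + 29*l (C(l) = 29*(-27 + l) = -783 + 29*l)
1/C(n(o(2, -5))) = 1/(-783 + 29*0) = 1/(-783 + 0) = 1/(-783) = -1/783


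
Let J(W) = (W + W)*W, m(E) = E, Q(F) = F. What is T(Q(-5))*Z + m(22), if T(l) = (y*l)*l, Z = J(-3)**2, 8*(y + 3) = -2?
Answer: -26303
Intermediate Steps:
y = -13/4 (y = -3 + (1/8)*(-2) = -3 - 1/4 = -13/4 ≈ -3.2500)
J(W) = 2*W**2 (J(W) = (2*W)*W = 2*W**2)
Z = 324 (Z = (2*(-3)**2)**2 = (2*9)**2 = 18**2 = 324)
T(l) = -13*l**2/4 (T(l) = (-13*l/4)*l = -13*l**2/4)
T(Q(-5))*Z + m(22) = -13/4*(-5)**2*324 + 22 = -13/4*25*324 + 22 = -325/4*324 + 22 = -26325 + 22 = -26303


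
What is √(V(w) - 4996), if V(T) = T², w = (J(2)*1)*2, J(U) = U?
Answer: 2*I*√1245 ≈ 70.569*I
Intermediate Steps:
w = 4 (w = (2*1)*2 = 2*2 = 4)
√(V(w) - 4996) = √(4² - 4996) = √(16 - 4996) = √(-4980) = 2*I*√1245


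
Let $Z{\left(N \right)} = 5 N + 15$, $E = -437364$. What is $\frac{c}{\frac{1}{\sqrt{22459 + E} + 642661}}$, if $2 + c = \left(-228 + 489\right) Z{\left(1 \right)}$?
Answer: $3353405098 + 5218 i \sqrt{414905} \approx 3.3534 \cdot 10^{9} + 3.3611 \cdot 10^{6} i$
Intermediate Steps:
$Z{\left(N \right)} = 15 + 5 N$
$c = 5218$ ($c = -2 + \left(-228 + 489\right) \left(15 + 5 \cdot 1\right) = -2 + 261 \left(15 + 5\right) = -2 + 261 \cdot 20 = -2 + 5220 = 5218$)
$\frac{c}{\frac{1}{\sqrt{22459 + E} + 642661}} = \frac{5218}{\frac{1}{\sqrt{22459 - 437364} + 642661}} = \frac{5218}{\frac{1}{\sqrt{-414905} + 642661}} = \frac{5218}{\frac{1}{i \sqrt{414905} + 642661}} = \frac{5218}{\frac{1}{642661 + i \sqrt{414905}}} = 5218 \left(642661 + i \sqrt{414905}\right) = 3353405098 + 5218 i \sqrt{414905}$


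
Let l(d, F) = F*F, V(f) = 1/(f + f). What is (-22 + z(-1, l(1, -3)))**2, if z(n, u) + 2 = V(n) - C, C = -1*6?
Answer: 1369/4 ≈ 342.25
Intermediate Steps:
V(f) = 1/(2*f)
C = -6
l(d, F) = F**2
z(n, u) = 4 + 1/(2*n) (z(n, u) = -2 + (1/(2*n) - 1*(-6)) = -2 + (1/(2*n) + 6) = -2 + (6 + 1/(2*n)) = 4 + 1/(2*n))
(-22 + z(-1, l(1, -3)))**2 = (-22 + (4 + (1/2)/(-1)))**2 = (-22 + (4 + (1/2)*(-1)))**2 = (-22 + (4 - 1/2))**2 = (-22 + 7/2)**2 = (-37/2)**2 = 1369/4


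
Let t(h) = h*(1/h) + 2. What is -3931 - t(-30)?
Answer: -3934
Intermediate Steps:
t(h) = 3 (t(h) = h/h + 2 = 1 + 2 = 3)
-3931 - t(-30) = -3931 - 1*3 = -3931 - 3 = -3934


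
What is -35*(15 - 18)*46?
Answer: 4830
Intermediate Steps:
-35*(15 - 18)*46 = -35*(-3)*46 = 105*46 = 4830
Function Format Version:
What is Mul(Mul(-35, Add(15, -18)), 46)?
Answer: 4830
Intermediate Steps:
Mul(Mul(-35, Add(15, -18)), 46) = Mul(Mul(-35, -3), 46) = Mul(105, 46) = 4830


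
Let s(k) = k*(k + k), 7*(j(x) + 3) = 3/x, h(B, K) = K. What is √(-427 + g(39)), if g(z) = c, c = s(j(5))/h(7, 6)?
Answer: I*√519607/35 ≈ 20.595*I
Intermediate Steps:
j(x) = -3 + 3/(7*x) (j(x) = -3 + (3/x)/7 = -3 + 3/(7*x))
s(k) = 2*k² (s(k) = k*(2*k) = 2*k²)
c = 3468/1225 (c = (2*(-3 + (3/7)/5)²)/6 = (2*(-3 + (3/7)*(⅕))²)*(⅙) = (2*(-3 + 3/35)²)*(⅙) = (2*(-102/35)²)*(⅙) = (2*(10404/1225))*(⅙) = (20808/1225)*(⅙) = 3468/1225 ≈ 2.8310)
g(z) = 3468/1225
√(-427 + g(39)) = √(-427 + 3468/1225) = √(-519607/1225) = I*√519607/35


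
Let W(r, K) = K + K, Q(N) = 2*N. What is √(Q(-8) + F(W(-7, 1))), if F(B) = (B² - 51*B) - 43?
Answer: I*√157 ≈ 12.53*I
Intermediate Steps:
W(r, K) = 2*K
F(B) = -43 + B² - 51*B
√(Q(-8) + F(W(-7, 1))) = √(2*(-8) + (-43 + (2*1)² - 102)) = √(-16 + (-43 + 2² - 51*2)) = √(-16 + (-43 + 4 - 102)) = √(-16 - 141) = √(-157) = I*√157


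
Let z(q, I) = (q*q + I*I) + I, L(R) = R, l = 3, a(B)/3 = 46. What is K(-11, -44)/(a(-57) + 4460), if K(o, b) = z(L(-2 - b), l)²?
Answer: 1577088/2299 ≈ 685.99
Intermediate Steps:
a(B) = 138 (a(B) = 3*46 = 138)
z(q, I) = I + I² + q² (z(q, I) = (q² + I²) + I = (I² + q²) + I = I + I² + q²)
K(o, b) = (12 + (-2 - b)²)² (K(o, b) = (3 + 3² + (-2 - b)²)² = (3 + 9 + (-2 - b)²)² = (12 + (-2 - b)²)²)
K(-11, -44)/(a(-57) + 4460) = (12 + (2 - 44)²)²/(138 + 4460) = (12 + (-42)²)²/4598 = (12 + 1764)²*(1/4598) = 1776²*(1/4598) = 3154176*(1/4598) = 1577088/2299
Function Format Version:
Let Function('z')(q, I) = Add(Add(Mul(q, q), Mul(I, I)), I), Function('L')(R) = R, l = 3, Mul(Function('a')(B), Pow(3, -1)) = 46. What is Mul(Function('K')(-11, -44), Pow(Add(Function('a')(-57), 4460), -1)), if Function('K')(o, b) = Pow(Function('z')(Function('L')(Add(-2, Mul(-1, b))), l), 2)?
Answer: Rational(1577088, 2299) ≈ 685.99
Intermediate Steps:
Function('a')(B) = 138 (Function('a')(B) = Mul(3, 46) = 138)
Function('z')(q, I) = Add(I, Pow(I, 2), Pow(q, 2)) (Function('z')(q, I) = Add(Add(Pow(q, 2), Pow(I, 2)), I) = Add(Add(Pow(I, 2), Pow(q, 2)), I) = Add(I, Pow(I, 2), Pow(q, 2)))
Function('K')(o, b) = Pow(Add(12, Pow(Add(-2, Mul(-1, b)), 2)), 2) (Function('K')(o, b) = Pow(Add(3, Pow(3, 2), Pow(Add(-2, Mul(-1, b)), 2)), 2) = Pow(Add(3, 9, Pow(Add(-2, Mul(-1, b)), 2)), 2) = Pow(Add(12, Pow(Add(-2, Mul(-1, b)), 2)), 2))
Mul(Function('K')(-11, -44), Pow(Add(Function('a')(-57), 4460), -1)) = Mul(Pow(Add(12, Pow(Add(2, -44), 2)), 2), Pow(Add(138, 4460), -1)) = Mul(Pow(Add(12, Pow(-42, 2)), 2), Pow(4598, -1)) = Mul(Pow(Add(12, 1764), 2), Rational(1, 4598)) = Mul(Pow(1776, 2), Rational(1, 4598)) = Mul(3154176, Rational(1, 4598)) = Rational(1577088, 2299)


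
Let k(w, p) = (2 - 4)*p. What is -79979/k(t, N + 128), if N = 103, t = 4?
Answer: 79979/462 ≈ 173.11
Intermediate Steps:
k(w, p) = -2*p
-79979/k(t, N + 128) = -79979*(-1/(2*(103 + 128))) = -79979/((-2*231)) = -79979/(-462) = -79979*(-1/462) = 79979/462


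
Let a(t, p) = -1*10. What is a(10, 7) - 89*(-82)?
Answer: 7288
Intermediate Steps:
a(t, p) = -10
a(10, 7) - 89*(-82) = -10 - 89*(-82) = -10 + 7298 = 7288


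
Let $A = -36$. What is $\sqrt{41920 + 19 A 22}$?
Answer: $2 \sqrt{6718} \approx 163.93$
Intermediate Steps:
$\sqrt{41920 + 19 A 22} = \sqrt{41920 + 19 \left(-36\right) 22} = \sqrt{41920 - 15048} = \sqrt{26872} = 2 \sqrt{6718}$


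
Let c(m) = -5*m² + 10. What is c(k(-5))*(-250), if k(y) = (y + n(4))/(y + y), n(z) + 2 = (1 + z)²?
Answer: 1550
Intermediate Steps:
n(z) = -2 + (1 + z)²
k(y) = (23 + y)/(2*y) (k(y) = (y + (-2 + (1 + 4)²))/(y + y) = (y + (-2 + 5²))/((2*y)) = (y + (-2 + 25))*(1/(2*y)) = (y + 23)*(1/(2*y)) = (23 + y)*(1/(2*y)) = (23 + y)/(2*y))
c(m) = 10 - 5*m²
c(k(-5))*(-250) = (10 - 5*(23 - 5)²/100)*(-250) = (10 - 5*((½)*(-⅕)*18)²)*(-250) = (10 - 5*(-9/5)²)*(-250) = (10 - 5*81/25)*(-250) = (10 - 81/5)*(-250) = -31/5*(-250) = 1550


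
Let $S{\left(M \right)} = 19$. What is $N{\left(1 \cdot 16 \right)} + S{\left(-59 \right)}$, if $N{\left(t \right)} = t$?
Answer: $35$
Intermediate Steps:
$N{\left(1 \cdot 16 \right)} + S{\left(-59 \right)} = 1 \cdot 16 + 19 = 16 + 19 = 35$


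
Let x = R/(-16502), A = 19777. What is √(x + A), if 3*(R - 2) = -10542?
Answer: √1346412891533/8251 ≈ 140.63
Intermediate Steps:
R = -3512 (R = 2 + (⅓)*(-10542) = 2 - 3514 = -3512)
x = 1756/8251 (x = -3512/(-16502) = -3512*(-1/16502) = 1756/8251 ≈ 0.21282)
√(x + A) = √(1756/8251 + 19777) = √(163181783/8251) = √1346412891533/8251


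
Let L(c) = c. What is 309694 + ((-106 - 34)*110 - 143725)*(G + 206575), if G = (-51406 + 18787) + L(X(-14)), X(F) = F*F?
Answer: -27711627306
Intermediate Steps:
X(F) = F²
G = -32423 (G = (-51406 + 18787) + (-14)² = -32619 + 196 = -32423)
309694 + ((-106 - 34)*110 - 143725)*(G + 206575) = 309694 + ((-106 - 34)*110 - 143725)*(-32423 + 206575) = 309694 + (-140*110 - 143725)*174152 = 309694 + (-15400 - 143725)*174152 = 309694 - 159125*174152 = 309694 - 27711937000 = -27711627306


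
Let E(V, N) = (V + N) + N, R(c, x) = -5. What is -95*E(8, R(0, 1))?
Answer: 190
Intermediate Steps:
E(V, N) = V + 2*N (E(V, N) = (N + V) + N = V + 2*N)
-95*E(8, R(0, 1)) = -95*(8 + 2*(-5)) = -95*(8 - 10) = -95*(-2) = 190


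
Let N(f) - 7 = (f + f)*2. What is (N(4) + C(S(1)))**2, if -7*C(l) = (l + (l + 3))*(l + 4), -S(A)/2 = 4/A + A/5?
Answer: 6285049/30625 ≈ 205.23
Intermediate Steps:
S(A) = -8/A - 2*A/5 (S(A) = -2*(4/A + A/5) = -8/A - 2*A/5)
C(l) = -(3 + 2*l)*(4 + l)/7 (C(l) = -(l + (l + 3))*(l + 4)/7 = -(l + (3 + l))*(4 + l)/7 = -(3 + 2*l)*(4 + l)/7)
N(f) = 7 + 4*f (N(f) = 7 + (f + f)*2 = 7 + (2*f)*2 = 7 + 4*f)
(N(4) + C(S(1)))**2 = ((7 + 4*4) + (-12/7 - 11*(-8/1 - 2/5*1)/7 - 2*(-8/1 - 2/5*1)**2/7))**2 = ((7 + 16) + (-12/7 - 11*(-8*1 - 2/5)/7 - 2*(-8*1 - 2/5)**2/7))**2 = (23 + (-12/7 - 11*(-8 - 2/5)/7 - 2*(-8 - 2/5)**2/7))**2 = (23 + (-12/7 - 11/7*(-42/5) - 2*(-42/5)**2/7))**2 = (23 + (-12/7 + 66/5 - 2/7*1764/25))**2 = (23 + (-12/7 + 66/5 - 504/25))**2 = (23 - 1518/175)**2 = (2507/175)**2 = 6285049/30625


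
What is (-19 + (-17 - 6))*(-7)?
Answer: 294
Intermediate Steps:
(-19 + (-17 - 6))*(-7) = (-19 - 23)*(-7) = -42*(-7) = 294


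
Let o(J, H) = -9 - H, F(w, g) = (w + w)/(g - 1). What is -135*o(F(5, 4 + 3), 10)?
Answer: 2565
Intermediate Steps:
F(w, g) = 2*w/(-1 + g) (F(w, g) = (2*w)/(-1 + g) = 2*w/(-1 + g))
-135*o(F(5, 4 + 3), 10) = -135*(-9 - 1*10) = -135*(-9 - 10) = -135*(-19) = 2565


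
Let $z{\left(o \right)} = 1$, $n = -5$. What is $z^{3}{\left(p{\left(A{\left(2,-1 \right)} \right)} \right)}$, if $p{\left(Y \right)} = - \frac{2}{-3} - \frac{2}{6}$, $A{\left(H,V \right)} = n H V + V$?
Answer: $1$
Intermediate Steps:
$A{\left(H,V \right)} = V - 5 H V$ ($A{\left(H,V \right)} = - 5 H V + V = V - 5 H V$)
$p{\left(Y \right)} = \frac{1}{3}$ ($p{\left(Y \right)} = \left(-2\right) \left(- \frac{1}{3}\right) - \frac{1}{3} = \frac{2}{3} - \frac{1}{3} = \frac{1}{3}$)
$z^{3}{\left(p{\left(A{\left(2,-1 \right)} \right)} \right)} = 1^{3} = 1$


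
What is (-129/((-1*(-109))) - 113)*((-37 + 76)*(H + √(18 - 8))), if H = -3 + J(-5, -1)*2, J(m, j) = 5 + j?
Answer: -2426970/109 - 485394*√10/109 ≈ -36348.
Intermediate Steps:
H = 5 (H = -3 + (5 - 1)*2 = -3 + 4*2 = -3 + 8 = 5)
(-129/((-1*(-109))) - 113)*((-37 + 76)*(H + √(18 - 8))) = (-129/((-1*(-109))) - 113)*((-37 + 76)*(5 + √(18 - 8))) = (-129/109 - 113)*(39*(5 + √10)) = (-129*1/109 - 113)*(195 + 39*√10) = (-129/109 - 113)*(195 + 39*√10) = -12446*(195 + 39*√10)/109 = -2426970/109 - 485394*√10/109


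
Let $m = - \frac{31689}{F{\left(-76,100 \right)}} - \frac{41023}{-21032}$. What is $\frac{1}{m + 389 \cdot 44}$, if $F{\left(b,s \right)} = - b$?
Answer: $\frac{399608}{6673849203} \approx 5.9877 \cdot 10^{-5}$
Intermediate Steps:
$m = - \frac{165841325}{399608}$ ($m = - \frac{31689}{\left(-1\right) \left(-76\right)} - \frac{41023}{-21032} = - \frac{31689}{76} - - \frac{41023}{21032} = \left(-31689\right) \frac{1}{76} + \frac{41023}{21032} = - \frac{31689}{76} + \frac{41023}{21032} = - \frac{165841325}{399608} \approx -415.01$)
$\frac{1}{m + 389 \cdot 44} = \frac{1}{- \frac{165841325}{399608} + 389 \cdot 44} = \frac{1}{- \frac{165841325}{399608} + 17116} = \frac{1}{\frac{6673849203}{399608}} = \frac{399608}{6673849203}$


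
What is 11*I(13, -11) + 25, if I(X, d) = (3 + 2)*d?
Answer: -580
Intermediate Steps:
I(X, d) = 5*d
11*I(13, -11) + 25 = 11*(5*(-11)) + 25 = 11*(-55) + 25 = -605 + 25 = -580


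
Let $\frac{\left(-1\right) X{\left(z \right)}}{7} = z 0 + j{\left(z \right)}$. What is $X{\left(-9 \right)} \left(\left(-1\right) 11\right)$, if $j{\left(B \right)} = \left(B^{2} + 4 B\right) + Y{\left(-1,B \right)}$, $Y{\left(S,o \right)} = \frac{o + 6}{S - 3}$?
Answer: $\frac{14091}{4} \approx 3522.8$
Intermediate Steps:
$Y{\left(S,o \right)} = \frac{6 + o}{-3 + S}$
$j{\left(B \right)} = - \frac{3}{2} + B^{2} + \frac{15 B}{4}$ ($j{\left(B \right)} = \left(B^{2} + 4 B\right) + \frac{6 + B}{-3 - 1} = \left(B^{2} + 4 B\right) + \frac{6 + B}{-4} = \left(B^{2} + 4 B\right) - \frac{6 + B}{4} = \left(B^{2} + 4 B\right) - \left(\frac{3}{2} + \frac{B}{4}\right) = - \frac{3}{2} + B^{2} + \frac{15 B}{4}$)
$X{\left(z \right)} = \frac{21}{2} - 7 z^{2} - \frac{105 z}{4}$ ($X{\left(z \right)} = - 7 \left(z 0 + \left(- \frac{3}{2} + z^{2} + \frac{15 z}{4}\right)\right) = - 7 \left(0 + \left(- \frac{3}{2} + z^{2} + \frac{15 z}{4}\right)\right) = - 7 \left(- \frac{3}{2} + z^{2} + \frac{15 z}{4}\right) = \frac{21}{2} - 7 z^{2} - \frac{105 z}{4}$)
$X{\left(-9 \right)} \left(\left(-1\right) 11\right) = \left(\frac{21}{2} - 7 \left(-9\right)^{2} - - \frac{945}{4}\right) \left(\left(-1\right) 11\right) = \left(\frac{21}{2} - 567 + \frac{945}{4}\right) \left(-11\right) = \left(- \frac{1281}{4}\right) \left(-11\right) = \frac{14091}{4}$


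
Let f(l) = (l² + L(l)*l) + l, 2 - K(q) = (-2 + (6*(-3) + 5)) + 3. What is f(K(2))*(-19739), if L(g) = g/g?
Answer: -4421536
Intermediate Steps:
L(g) = 1
K(q) = 14 (K(q) = 2 - ((-2 + (6*(-3) + 5)) + 3) = 2 - ((-2 + (-18 + 5)) + 3) = 2 - ((-2 - 13) + 3) = 2 - (-15 + 3) = 2 - 1*(-12) = 2 + 12 = 14)
f(l) = l² + 2*l (f(l) = (l² + 1*l) + l = (l² + l) + l = (l + l²) + l = l² + 2*l)
f(K(2))*(-19739) = (14*(2 + 14))*(-19739) = (14*16)*(-19739) = 224*(-19739) = -4421536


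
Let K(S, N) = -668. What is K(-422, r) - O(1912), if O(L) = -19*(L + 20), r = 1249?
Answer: 36040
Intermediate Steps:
O(L) = -380 - 19*L (O(L) = -19*(20 + L) = -380 - 19*L)
K(-422, r) - O(1912) = -668 - (-380 - 19*1912) = -668 - (-380 - 36328) = -668 - 1*(-36708) = -668 + 36708 = 36040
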